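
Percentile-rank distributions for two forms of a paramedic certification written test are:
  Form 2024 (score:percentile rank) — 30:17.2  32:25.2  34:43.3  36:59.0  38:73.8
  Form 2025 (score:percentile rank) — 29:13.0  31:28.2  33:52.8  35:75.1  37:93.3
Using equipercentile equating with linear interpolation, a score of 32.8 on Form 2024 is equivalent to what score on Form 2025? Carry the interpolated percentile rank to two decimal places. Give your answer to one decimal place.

31.3

PR of 32.8 on Form 2024: 25.2 + (32.8 − 32)/(34 − 32) × (43.3 − 25.2) = 32.44
On Form 2025, PR 32.44 falls between score 31 (PR 28.2) and 33 (PR 52.8).
Interpolate: 31 + (32.44 − 28.2)/(52.8 − 28.2) × (33 − 31) = 31.3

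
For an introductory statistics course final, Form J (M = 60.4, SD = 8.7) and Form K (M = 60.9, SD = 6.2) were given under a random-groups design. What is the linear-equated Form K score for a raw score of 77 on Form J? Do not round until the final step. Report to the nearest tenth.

72.7

Linear equating: y = (SD_Y/SD_X)(x − M_X) + M_Y
y = (6.2/8.7)(77 − 60.4) + 60.9
y = 0.712644 × 16.6 + 60.9 = 11.8299 + 60.9 = 72.7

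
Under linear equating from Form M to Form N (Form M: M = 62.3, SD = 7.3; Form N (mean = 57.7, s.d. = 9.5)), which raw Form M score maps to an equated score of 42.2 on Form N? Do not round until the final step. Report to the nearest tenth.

Invert y = (SD_Y/SD_X)(x − M_X) + M_Y:
x = (SD_X/SD_Y)(y − M_Y) + M_X = (7.3/9.5)(42.2 − 57.7) + 62.3
x = 0.768421 × -15.500 + 62.3 = 50.4

50.4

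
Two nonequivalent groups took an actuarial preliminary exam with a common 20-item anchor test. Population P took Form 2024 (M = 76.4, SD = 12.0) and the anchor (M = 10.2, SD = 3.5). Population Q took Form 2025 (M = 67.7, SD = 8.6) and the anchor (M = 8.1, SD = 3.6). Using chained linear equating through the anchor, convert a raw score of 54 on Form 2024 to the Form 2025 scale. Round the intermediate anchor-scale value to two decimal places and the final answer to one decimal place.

Form 2024 → anchor (Population P): v = (3.5/12.0)(54 − 76.4) + 10.2 = 3.67
anchor → Form 2025 (Population Q): y = (8.6/3.6)(3.67 − 8.1) + 67.7 = 57.1

57.1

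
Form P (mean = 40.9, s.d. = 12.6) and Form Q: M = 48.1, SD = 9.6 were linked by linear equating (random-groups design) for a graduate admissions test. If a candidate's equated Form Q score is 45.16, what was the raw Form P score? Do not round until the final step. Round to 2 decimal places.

37.04

Invert y = (SD_Y/SD_X)(x − M_X) + M_Y:
x = (SD_X/SD_Y)(y − M_Y) + M_X = (12.6/9.6)(45.16 − 48.1) + 40.9
x = 1.312500 × -2.940 + 40.9 = 37.04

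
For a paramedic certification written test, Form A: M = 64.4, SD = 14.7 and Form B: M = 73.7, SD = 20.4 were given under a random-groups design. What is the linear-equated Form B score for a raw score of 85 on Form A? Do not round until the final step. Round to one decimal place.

Linear equating: y = (SD_Y/SD_X)(x − M_X) + M_Y
y = (20.4/14.7)(85 − 64.4) + 73.7
y = 1.387755 × 20.6 + 73.7 = 28.5878 + 73.7 = 102.3

102.3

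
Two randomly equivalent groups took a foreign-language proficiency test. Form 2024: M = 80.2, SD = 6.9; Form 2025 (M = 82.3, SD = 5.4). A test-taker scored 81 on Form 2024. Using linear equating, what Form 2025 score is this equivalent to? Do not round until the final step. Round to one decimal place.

Linear equating: y = (SD_Y/SD_X)(x − M_X) + M_Y
y = (5.4/6.9)(81 − 80.2) + 82.3
y = 0.782609 × 0.8 + 82.3 = 0.6261 + 82.3 = 82.9

82.9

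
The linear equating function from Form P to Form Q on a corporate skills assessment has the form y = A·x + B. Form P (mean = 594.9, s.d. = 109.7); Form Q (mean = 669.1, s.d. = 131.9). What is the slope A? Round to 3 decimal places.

1.202

A = SD_Y / SD_X = 131.9 / 109.7 = 1.202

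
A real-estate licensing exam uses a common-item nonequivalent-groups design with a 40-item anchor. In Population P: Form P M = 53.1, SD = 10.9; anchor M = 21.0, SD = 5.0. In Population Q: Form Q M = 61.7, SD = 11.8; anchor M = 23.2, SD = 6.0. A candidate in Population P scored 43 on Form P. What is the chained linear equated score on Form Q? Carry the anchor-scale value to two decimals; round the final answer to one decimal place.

Form P → anchor (Population P): v = (5.0/10.9)(43 − 53.1) + 21.0 = 16.37
anchor → Form Q (Population Q): y = (11.8/6.0)(16.37 − 23.2) + 61.7 = 48.3

48.3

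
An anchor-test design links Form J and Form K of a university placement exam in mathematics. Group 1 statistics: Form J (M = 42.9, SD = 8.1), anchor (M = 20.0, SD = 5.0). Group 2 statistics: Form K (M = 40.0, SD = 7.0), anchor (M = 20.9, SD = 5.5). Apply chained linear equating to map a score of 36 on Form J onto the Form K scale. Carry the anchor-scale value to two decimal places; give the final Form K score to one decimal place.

Form J → anchor (Group 1): v = (5.0/8.1)(36 − 42.9) + 20.0 = 15.74
anchor → Form K (Group 2): y = (7.0/5.5)(15.74 − 20.9) + 40.0 = 33.4

33.4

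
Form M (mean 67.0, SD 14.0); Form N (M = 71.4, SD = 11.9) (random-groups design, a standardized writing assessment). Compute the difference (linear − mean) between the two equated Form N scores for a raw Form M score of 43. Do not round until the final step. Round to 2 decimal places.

3.60

Mean-equated: 43 + (71.4 − 67.0) = 47.40
Linear-equated: (11.9/14.0)(43 − 67.0) + 71.4 = 51.000
Difference = 51.000 − 47.40 = 3.60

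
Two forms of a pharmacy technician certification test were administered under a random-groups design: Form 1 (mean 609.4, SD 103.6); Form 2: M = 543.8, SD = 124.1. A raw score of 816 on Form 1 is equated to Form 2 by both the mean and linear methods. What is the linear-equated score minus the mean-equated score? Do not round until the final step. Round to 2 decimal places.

40.88

Mean-equated: 816 + (543.8 − 609.4) = 750.40
Linear-equated: (124.1/103.6)(816 − 609.4) + 543.8 = 791.281
Difference = 791.281 − 750.40 = 40.88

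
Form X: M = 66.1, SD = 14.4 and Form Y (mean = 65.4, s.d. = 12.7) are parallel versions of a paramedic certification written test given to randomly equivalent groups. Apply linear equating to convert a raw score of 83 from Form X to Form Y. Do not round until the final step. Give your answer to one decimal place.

Linear equating: y = (SD_Y/SD_X)(x − M_X) + M_Y
y = (12.7/14.4)(83 − 66.1) + 65.4
y = 0.881944 × 16.9 + 65.4 = 14.9049 + 65.4 = 80.3

80.3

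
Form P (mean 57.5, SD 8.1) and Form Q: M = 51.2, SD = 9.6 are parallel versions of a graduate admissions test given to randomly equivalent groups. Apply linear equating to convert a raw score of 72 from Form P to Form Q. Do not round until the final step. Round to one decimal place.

Linear equating: y = (SD_Y/SD_X)(x − M_X) + M_Y
y = (9.6/8.1)(72 − 57.5) + 51.2
y = 1.185185 × 14.5 + 51.2 = 17.1852 + 51.2 = 68.4

68.4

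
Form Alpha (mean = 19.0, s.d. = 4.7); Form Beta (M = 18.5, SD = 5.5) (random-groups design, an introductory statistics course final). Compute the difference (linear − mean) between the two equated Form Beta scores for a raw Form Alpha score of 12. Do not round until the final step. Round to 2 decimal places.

-1.19

Mean-equated: 12 + (18.5 − 19.0) = 11.50
Linear-equated: (5.5/4.7)(12 − 19.0) + 18.5 = 10.309
Difference = 10.309 − 11.50 = -1.19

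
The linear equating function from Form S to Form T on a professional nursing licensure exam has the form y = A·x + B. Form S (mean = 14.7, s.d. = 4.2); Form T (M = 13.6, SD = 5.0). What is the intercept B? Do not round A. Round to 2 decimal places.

A = SD_Y / SD_X = 5.0 / 4.2 = 1.190476
B = M_Y − A·M_X = 13.6 − 1.190476 × 14.7 = -3.90

-3.90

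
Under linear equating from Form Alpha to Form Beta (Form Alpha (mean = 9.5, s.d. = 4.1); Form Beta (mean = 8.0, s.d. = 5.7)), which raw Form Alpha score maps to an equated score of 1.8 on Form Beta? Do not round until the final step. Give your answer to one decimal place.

Invert y = (SD_Y/SD_X)(x − M_X) + M_Y:
x = (SD_X/SD_Y)(y − M_Y) + M_X = (4.1/5.7)(1.8 − 8.0) + 9.5
x = 0.719298 × -6.200 + 9.5 = 5.0

5.0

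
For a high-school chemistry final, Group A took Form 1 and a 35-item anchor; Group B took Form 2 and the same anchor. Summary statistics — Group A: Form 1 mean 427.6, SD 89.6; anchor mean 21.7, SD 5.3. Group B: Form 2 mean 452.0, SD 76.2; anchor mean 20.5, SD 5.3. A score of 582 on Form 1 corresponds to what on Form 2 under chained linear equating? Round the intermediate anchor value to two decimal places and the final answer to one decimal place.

600.5

Form 1 → anchor (Group A): v = (5.3/89.6)(582 − 427.6) + 21.7 = 30.83
anchor → Form 2 (Group B): y = (76.2/5.3)(30.83 − 20.5) + 452.0 = 600.5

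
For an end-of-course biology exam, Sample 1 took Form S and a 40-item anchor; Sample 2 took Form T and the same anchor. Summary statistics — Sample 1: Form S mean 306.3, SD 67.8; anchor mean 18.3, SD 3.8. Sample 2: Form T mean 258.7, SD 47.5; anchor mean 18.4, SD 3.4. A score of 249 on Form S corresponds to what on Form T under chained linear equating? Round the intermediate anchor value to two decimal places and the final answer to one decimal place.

212.5

Form S → anchor (Sample 1): v = (3.8/67.8)(249 − 306.3) + 18.3 = 15.09
anchor → Form T (Sample 2): y = (47.5/3.4)(15.09 − 18.4) + 258.7 = 212.5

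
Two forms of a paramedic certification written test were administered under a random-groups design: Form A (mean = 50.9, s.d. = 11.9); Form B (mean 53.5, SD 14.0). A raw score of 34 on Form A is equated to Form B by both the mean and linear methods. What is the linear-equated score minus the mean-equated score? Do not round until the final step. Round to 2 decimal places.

Mean-equated: 34 + (53.5 − 50.9) = 36.60
Linear-equated: (14.0/11.9)(34 − 50.9) + 53.5 = 33.618
Difference = 33.618 − 36.60 = -2.98

-2.98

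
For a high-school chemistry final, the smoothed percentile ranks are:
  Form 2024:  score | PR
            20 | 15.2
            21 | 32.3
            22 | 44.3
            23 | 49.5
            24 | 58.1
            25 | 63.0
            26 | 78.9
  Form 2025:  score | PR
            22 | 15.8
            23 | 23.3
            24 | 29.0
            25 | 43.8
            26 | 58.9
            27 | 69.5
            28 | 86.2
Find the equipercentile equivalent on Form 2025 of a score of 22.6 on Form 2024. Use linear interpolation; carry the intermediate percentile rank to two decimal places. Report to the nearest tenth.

25.2

PR of 22.6 on Form 2024: 44.3 + (22.6 − 22)/(23 − 22) × (49.5 − 44.3) = 47.42
On Form 2025, PR 47.42 falls between score 25 (PR 43.8) and 26 (PR 58.9).
Interpolate: 25 + (47.42 − 43.8)/(58.9 − 43.8) × (26 − 25) = 25.2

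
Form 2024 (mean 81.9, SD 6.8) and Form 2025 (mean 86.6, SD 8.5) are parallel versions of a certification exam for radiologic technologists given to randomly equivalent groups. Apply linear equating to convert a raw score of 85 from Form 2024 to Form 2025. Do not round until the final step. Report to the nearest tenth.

90.5

Linear equating: y = (SD_Y/SD_X)(x − M_X) + M_Y
y = (8.5/6.8)(85 − 81.9) + 86.6
y = 1.250000 × 3.1 + 86.6 = 3.8750 + 86.6 = 90.5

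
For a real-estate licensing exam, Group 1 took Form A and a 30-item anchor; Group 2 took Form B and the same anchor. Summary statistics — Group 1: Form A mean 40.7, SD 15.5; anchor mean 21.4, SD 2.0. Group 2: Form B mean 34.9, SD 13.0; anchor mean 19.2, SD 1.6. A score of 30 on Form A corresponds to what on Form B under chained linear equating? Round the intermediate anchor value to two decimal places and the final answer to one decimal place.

Form A → anchor (Group 1): v = (2.0/15.5)(30 − 40.7) + 21.4 = 20.02
anchor → Form B (Group 2): y = (13.0/1.6)(20.02 − 19.2) + 34.9 = 41.6

41.6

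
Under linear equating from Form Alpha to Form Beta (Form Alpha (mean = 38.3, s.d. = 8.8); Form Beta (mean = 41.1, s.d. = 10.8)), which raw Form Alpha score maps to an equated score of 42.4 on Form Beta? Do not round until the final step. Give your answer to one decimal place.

Invert y = (SD_Y/SD_X)(x − M_X) + M_Y:
x = (SD_X/SD_Y)(y − M_Y) + M_X = (8.8/10.8)(42.4 − 41.1) + 38.3
x = 0.814815 × 1.300 + 38.3 = 39.4

39.4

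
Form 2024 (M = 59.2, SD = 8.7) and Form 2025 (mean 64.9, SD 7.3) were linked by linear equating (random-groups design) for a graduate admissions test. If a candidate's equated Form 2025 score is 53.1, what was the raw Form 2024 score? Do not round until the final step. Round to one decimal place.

Invert y = (SD_Y/SD_X)(x − M_X) + M_Y:
x = (SD_X/SD_Y)(y − M_Y) + M_X = (8.7/7.3)(53.1 − 64.9) + 59.2
x = 1.191781 × -11.800 + 59.2 = 45.1

45.1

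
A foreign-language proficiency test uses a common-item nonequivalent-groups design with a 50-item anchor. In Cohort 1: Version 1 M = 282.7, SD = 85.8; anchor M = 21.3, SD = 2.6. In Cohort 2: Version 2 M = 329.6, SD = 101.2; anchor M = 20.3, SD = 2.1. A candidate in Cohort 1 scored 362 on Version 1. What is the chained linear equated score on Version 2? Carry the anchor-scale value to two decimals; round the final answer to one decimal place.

Version 1 → anchor (Cohort 1): v = (2.6/85.8)(362 − 282.7) + 21.3 = 23.70
anchor → Version 2 (Cohort 2): y = (101.2/2.1)(23.70 − 20.3) + 329.6 = 493.4

493.4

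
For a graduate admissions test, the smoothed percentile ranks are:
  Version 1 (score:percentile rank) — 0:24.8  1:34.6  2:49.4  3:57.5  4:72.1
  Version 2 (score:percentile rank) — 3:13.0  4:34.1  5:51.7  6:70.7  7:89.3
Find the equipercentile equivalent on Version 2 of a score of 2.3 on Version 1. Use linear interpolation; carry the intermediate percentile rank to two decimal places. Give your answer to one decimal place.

5.0

PR of 2.3 on Version 1: 49.4 + (2.3 − 2)/(3 − 2) × (57.5 − 49.4) = 51.83
On Version 2, PR 51.83 falls between score 5 (PR 51.7) and 6 (PR 70.7).
Interpolate: 5 + (51.83 − 51.7)/(70.7 − 51.7) × (6 − 5) = 5.0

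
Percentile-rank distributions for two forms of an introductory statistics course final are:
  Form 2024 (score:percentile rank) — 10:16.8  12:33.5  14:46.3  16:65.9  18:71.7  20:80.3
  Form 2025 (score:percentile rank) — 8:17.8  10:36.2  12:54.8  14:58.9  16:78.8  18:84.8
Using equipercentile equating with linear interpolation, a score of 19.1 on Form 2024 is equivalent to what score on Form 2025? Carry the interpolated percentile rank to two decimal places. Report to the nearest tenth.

15.8

PR of 19.1 on Form 2024: 71.7 + (19.1 − 18)/(20 − 18) × (80.3 − 71.7) = 76.43
On Form 2025, PR 76.43 falls between score 14 (PR 58.9) and 16 (PR 78.8).
Interpolate: 14 + (76.43 − 58.9)/(78.8 − 58.9) × (16 − 14) = 15.8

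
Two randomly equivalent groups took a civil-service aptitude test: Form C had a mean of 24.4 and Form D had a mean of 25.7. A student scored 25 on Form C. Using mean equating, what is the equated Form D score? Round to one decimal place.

26.3

Mean equating: y = x + (M_Y − M_X) = 25 + (25.7 − 24.4) = 26.3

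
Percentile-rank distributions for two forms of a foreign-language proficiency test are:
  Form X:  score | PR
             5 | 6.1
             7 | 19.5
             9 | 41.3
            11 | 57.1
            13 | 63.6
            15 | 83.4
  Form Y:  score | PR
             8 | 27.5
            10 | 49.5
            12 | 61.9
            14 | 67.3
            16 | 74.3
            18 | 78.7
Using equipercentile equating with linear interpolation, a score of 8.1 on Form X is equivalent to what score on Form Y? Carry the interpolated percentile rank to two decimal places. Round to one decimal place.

PR of 8.1 on Form X: 19.5 + (8.1 − 7)/(9 − 7) × (41.3 − 19.5) = 31.49
On Form Y, PR 31.49 falls between score 8 (PR 27.5) and 10 (PR 49.5).
Interpolate: 8 + (31.49 − 27.5)/(49.5 − 27.5) × (10 − 8) = 8.4

8.4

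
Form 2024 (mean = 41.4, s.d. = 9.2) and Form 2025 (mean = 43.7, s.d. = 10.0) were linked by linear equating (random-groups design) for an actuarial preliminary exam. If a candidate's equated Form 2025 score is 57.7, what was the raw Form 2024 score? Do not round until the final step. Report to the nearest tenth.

54.3

Invert y = (SD_Y/SD_X)(x − M_X) + M_Y:
x = (SD_X/SD_Y)(y − M_Y) + M_X = (9.2/10.0)(57.7 − 43.7) + 41.4
x = 0.920000 × 14.000 + 41.4 = 54.3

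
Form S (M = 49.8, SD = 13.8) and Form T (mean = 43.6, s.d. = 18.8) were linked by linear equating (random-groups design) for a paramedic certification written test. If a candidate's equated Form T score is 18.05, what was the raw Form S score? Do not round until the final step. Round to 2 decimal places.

Invert y = (SD_Y/SD_X)(x − M_X) + M_Y:
x = (SD_X/SD_Y)(y − M_Y) + M_X = (13.8/18.8)(18.05 − 43.6) + 49.8
x = 0.734043 × -25.550 + 49.8 = 31.05

31.05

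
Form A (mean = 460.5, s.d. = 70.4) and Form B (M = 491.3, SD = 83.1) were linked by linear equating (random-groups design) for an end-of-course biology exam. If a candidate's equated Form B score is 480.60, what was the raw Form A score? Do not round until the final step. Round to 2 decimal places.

451.44

Invert y = (SD_Y/SD_X)(x − M_X) + M_Y:
x = (SD_X/SD_Y)(y − M_Y) + M_X = (70.4/83.1)(480.60 − 491.3) + 460.5
x = 0.847172 × -10.700 + 460.5 = 451.44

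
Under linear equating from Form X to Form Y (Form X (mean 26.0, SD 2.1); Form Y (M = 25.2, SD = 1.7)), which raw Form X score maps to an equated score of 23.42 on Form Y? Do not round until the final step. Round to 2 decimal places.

23.80

Invert y = (SD_Y/SD_X)(x − M_X) + M_Y:
x = (SD_X/SD_Y)(y − M_Y) + M_X = (2.1/1.7)(23.42 − 25.2) + 26.0
x = 1.235294 × -1.780 + 26.0 = 23.80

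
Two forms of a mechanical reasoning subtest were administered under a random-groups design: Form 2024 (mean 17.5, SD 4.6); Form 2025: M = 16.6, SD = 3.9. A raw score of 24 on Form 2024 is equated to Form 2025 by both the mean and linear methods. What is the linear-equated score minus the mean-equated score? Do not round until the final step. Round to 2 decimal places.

Mean-equated: 24 + (16.6 − 17.5) = 23.10
Linear-equated: (3.9/4.6)(24 − 17.5) + 16.6 = 22.111
Difference = 22.111 − 23.10 = -0.99

-0.99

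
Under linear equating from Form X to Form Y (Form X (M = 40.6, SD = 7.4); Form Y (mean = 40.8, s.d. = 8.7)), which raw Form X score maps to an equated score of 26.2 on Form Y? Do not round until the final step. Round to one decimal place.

Invert y = (SD_Y/SD_X)(x − M_X) + M_Y:
x = (SD_X/SD_Y)(y − M_Y) + M_X = (7.4/8.7)(26.2 − 40.8) + 40.6
x = 0.850575 × -14.600 + 40.6 = 28.2

28.2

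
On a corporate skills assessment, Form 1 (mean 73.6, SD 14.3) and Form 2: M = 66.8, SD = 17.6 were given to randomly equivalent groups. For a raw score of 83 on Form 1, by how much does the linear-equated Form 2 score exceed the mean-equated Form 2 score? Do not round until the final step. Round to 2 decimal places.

2.17

Mean-equated: 83 + (66.8 − 73.6) = 76.20
Linear-equated: (17.6/14.3)(83 − 73.6) + 66.8 = 78.369
Difference = 78.369 − 76.20 = 2.17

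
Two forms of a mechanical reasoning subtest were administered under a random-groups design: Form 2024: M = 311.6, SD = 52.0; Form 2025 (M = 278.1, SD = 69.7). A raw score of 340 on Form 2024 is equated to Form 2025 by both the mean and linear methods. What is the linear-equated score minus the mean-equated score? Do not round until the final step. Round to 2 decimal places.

9.67

Mean-equated: 340 + (278.1 − 311.6) = 306.50
Linear-equated: (69.7/52.0)(340 − 311.6) + 278.1 = 316.167
Difference = 316.167 − 306.50 = 9.67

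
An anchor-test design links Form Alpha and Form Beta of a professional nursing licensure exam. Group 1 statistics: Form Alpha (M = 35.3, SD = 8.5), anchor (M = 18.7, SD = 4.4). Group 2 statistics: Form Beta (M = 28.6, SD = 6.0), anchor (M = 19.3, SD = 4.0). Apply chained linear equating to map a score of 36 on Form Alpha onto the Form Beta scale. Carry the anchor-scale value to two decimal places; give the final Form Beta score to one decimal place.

Form Alpha → anchor (Group 1): v = (4.4/8.5)(36 − 35.3) + 18.7 = 19.06
anchor → Form Beta (Group 2): y = (6.0/4.0)(19.06 − 19.3) + 28.6 = 28.2

28.2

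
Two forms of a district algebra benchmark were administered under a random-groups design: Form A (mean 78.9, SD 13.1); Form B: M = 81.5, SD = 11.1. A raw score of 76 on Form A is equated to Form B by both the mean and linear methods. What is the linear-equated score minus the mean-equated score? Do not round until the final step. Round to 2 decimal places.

0.44

Mean-equated: 76 + (81.5 − 78.9) = 78.60
Linear-equated: (11.1/13.1)(76 − 78.9) + 81.5 = 79.043
Difference = 79.043 − 78.60 = 0.44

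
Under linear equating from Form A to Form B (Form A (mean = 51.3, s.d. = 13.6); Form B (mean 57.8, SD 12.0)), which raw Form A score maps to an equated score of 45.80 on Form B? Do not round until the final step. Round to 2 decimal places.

Invert y = (SD_Y/SD_X)(x − M_X) + M_Y:
x = (SD_X/SD_Y)(y − M_Y) + M_X = (13.6/12.0)(45.80 − 57.8) + 51.3
x = 1.133333 × -12.000 + 51.3 = 37.70

37.70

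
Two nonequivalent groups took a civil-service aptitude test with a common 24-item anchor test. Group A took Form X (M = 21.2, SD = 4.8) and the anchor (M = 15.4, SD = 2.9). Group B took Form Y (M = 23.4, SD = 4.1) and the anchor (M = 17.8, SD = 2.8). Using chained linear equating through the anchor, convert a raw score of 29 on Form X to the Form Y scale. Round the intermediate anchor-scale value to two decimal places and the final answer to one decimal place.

26.8

Form X → anchor (Group A): v = (2.9/4.8)(29 − 21.2) + 15.4 = 20.11
anchor → Form Y (Group B): y = (4.1/2.8)(20.11 − 17.8) + 23.4 = 26.8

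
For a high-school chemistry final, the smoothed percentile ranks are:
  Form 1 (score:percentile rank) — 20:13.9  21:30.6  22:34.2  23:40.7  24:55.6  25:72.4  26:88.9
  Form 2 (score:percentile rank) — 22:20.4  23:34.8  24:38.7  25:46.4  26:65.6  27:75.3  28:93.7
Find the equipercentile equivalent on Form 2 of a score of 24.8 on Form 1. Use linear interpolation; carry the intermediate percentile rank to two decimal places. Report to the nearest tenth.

PR of 24.8 on Form 1: 55.6 + (24.8 − 24)/(25 − 24) × (72.4 − 55.6) = 69.04
On Form 2, PR 69.04 falls between score 26 (PR 65.6) and 27 (PR 75.3).
Interpolate: 26 + (69.04 − 65.6)/(75.3 − 65.6) × (27 − 26) = 26.4

26.4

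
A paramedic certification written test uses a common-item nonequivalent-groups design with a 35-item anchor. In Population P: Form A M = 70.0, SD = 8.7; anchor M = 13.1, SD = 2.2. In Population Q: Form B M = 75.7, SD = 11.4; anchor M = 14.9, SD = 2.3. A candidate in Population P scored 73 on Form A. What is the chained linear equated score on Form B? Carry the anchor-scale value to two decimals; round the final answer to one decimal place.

70.5

Form A → anchor (Population P): v = (2.2/8.7)(73 − 70.0) + 13.1 = 13.86
anchor → Form B (Population Q): y = (11.4/2.3)(13.86 − 14.9) + 75.7 = 70.5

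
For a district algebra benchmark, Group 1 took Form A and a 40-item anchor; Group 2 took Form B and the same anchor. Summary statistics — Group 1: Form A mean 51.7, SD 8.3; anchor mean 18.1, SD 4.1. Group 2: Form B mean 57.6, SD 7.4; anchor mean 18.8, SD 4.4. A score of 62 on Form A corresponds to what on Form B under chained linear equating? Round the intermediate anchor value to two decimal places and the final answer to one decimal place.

Form A → anchor (Group 1): v = (4.1/8.3)(62 − 51.7) + 18.1 = 23.19
anchor → Form B (Group 2): y = (7.4/4.4)(23.19 − 18.8) + 57.6 = 65.0

65.0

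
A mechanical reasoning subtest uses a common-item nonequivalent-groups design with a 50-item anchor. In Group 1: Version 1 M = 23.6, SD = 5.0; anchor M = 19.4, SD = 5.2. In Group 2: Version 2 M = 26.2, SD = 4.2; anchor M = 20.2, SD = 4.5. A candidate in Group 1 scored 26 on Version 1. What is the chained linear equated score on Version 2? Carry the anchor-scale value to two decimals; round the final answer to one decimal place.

Version 1 → anchor (Group 1): v = (5.2/5.0)(26 − 23.6) + 19.4 = 21.90
anchor → Version 2 (Group 2): y = (4.2/4.5)(21.90 − 20.2) + 26.2 = 27.8

27.8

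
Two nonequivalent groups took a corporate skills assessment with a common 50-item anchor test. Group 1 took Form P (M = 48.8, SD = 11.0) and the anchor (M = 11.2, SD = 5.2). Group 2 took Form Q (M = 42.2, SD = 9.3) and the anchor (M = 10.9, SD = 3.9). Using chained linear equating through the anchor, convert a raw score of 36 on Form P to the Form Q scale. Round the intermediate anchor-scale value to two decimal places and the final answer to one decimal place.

Form P → anchor (Group 1): v = (5.2/11.0)(36 − 48.8) + 11.2 = 5.15
anchor → Form Q (Group 2): y = (9.3/3.9)(5.15 − 10.9) + 42.2 = 28.5

28.5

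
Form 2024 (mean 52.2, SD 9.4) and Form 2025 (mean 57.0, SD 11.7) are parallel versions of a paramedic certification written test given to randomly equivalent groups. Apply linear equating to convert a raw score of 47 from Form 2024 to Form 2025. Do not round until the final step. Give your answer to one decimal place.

50.5

Linear equating: y = (SD_Y/SD_X)(x − M_X) + M_Y
y = (11.7/9.4)(47 − 52.2) + 57.0
y = 1.244681 × -5.2 + 57.0 = -6.4723 + 57.0 = 50.5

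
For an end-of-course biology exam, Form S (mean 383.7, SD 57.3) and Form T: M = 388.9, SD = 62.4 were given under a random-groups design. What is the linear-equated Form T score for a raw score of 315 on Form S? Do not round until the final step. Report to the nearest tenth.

Linear equating: y = (SD_Y/SD_X)(x − M_X) + M_Y
y = (62.4/57.3)(315 − 383.7) + 388.9
y = 1.089005 × -68.7 + 388.9 = -74.8147 + 388.9 = 314.1

314.1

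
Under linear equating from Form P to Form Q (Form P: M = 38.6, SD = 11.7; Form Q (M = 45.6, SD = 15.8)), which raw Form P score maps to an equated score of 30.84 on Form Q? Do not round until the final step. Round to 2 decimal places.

Invert y = (SD_Y/SD_X)(x − M_X) + M_Y:
x = (SD_X/SD_Y)(y − M_Y) + M_X = (11.7/15.8)(30.84 − 45.6) + 38.6
x = 0.740506 × -14.760 + 38.6 = 27.67

27.67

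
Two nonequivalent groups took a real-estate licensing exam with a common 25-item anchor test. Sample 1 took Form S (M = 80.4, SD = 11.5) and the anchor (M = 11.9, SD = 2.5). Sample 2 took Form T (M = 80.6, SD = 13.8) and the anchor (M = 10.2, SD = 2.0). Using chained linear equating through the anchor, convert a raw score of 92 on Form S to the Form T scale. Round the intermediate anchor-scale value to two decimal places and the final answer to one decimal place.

Form S → anchor (Sample 1): v = (2.5/11.5)(92 − 80.4) + 11.9 = 14.42
anchor → Form T (Sample 2): y = (13.8/2.0)(14.42 − 10.2) + 80.6 = 109.7

109.7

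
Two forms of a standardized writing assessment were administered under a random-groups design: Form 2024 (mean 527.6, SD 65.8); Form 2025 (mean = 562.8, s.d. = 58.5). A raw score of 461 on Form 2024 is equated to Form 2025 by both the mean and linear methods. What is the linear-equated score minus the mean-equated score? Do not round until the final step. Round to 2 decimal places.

7.39

Mean-equated: 461 + (562.8 − 527.6) = 496.20
Linear-equated: (58.5/65.8)(461 − 527.6) + 562.8 = 503.589
Difference = 503.589 − 496.20 = 7.39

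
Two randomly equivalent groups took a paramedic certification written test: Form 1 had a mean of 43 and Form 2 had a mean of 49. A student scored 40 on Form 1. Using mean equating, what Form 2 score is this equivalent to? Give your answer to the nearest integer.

Mean equating: y = x + (M_Y − M_X) = 40 + (49 − 43) = 46

46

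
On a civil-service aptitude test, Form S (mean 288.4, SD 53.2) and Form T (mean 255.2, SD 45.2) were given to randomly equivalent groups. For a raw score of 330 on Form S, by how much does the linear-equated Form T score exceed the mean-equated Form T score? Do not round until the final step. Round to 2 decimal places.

Mean-equated: 330 + (255.2 − 288.4) = 296.80
Linear-equated: (45.2/53.2)(330 − 288.4) + 255.2 = 290.544
Difference = 290.544 − 296.80 = -6.26

-6.26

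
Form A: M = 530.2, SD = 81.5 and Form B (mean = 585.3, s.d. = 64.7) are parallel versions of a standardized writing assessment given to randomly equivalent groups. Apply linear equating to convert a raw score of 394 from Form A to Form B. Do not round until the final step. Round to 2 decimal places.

477.18

Linear equating: y = (SD_Y/SD_X)(x − M_X) + M_Y
y = (64.7/81.5)(394 − 530.2) + 585.3
y = 0.793865 × -136.2 + 585.3 = -108.1244 + 585.3 = 477.18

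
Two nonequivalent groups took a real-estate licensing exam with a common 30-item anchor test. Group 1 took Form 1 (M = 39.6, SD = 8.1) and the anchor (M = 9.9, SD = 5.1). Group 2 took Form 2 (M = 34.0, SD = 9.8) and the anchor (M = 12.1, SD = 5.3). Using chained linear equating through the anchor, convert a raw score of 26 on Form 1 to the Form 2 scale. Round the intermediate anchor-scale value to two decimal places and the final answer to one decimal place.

14.1

Form 1 → anchor (Group 1): v = (5.1/8.1)(26 − 39.6) + 9.9 = 1.34
anchor → Form 2 (Group 2): y = (9.8/5.3)(1.34 − 12.1) + 34.0 = 14.1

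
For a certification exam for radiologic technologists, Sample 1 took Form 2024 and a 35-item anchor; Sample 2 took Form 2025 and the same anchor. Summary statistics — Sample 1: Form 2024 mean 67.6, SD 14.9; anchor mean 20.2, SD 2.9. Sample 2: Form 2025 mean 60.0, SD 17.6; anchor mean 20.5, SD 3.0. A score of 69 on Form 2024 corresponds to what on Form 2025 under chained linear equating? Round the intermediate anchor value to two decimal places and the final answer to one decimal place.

59.8

Form 2024 → anchor (Sample 1): v = (2.9/14.9)(69 − 67.6) + 20.2 = 20.47
anchor → Form 2025 (Sample 2): y = (17.6/3.0)(20.47 − 20.5) + 60.0 = 59.8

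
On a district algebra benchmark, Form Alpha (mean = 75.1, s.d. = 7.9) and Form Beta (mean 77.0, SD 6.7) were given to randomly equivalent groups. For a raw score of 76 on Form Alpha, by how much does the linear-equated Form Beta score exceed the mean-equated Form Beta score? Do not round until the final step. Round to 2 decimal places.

Mean-equated: 76 + (77.0 − 75.1) = 77.90
Linear-equated: (6.7/7.9)(76 − 75.1) + 77.0 = 77.763
Difference = 77.763 − 77.90 = -0.14

-0.14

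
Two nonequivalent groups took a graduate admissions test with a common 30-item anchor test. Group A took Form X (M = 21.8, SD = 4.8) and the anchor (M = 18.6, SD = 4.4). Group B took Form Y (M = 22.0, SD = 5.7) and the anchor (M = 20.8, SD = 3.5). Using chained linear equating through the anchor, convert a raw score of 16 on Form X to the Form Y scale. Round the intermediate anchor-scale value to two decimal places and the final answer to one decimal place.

Form X → anchor (Group A): v = (4.4/4.8)(16 − 21.8) + 18.6 = 13.28
anchor → Form Y (Group B): y = (5.7/3.5)(13.28 − 20.8) + 22.0 = 9.8

9.8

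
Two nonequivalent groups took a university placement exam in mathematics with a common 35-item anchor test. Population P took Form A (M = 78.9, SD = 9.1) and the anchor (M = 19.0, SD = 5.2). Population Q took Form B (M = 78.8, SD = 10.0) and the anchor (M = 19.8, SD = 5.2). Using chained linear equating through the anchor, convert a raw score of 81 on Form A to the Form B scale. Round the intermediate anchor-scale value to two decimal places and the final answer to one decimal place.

Form A → anchor (Population P): v = (5.2/9.1)(81 − 78.9) + 19.0 = 20.20
anchor → Form B (Population Q): y = (10.0/5.2)(20.20 − 19.8) + 78.8 = 79.6

79.6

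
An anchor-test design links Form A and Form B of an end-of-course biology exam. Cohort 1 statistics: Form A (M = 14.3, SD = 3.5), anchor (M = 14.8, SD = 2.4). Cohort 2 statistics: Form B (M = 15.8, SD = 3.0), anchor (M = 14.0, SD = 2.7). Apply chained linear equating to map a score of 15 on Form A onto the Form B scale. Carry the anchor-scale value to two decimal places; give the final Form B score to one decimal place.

17.2

Form A → anchor (Cohort 1): v = (2.4/3.5)(15 − 14.3) + 14.8 = 15.28
anchor → Form B (Cohort 2): y = (3.0/2.7)(15.28 − 14.0) + 15.8 = 17.2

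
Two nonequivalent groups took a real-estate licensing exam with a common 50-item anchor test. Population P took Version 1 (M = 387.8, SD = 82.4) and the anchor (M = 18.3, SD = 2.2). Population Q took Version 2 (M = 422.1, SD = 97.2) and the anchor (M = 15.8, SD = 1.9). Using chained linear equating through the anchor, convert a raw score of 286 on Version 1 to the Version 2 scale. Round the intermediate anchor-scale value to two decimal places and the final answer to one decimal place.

410.8

Version 1 → anchor (Population P): v = (2.2/82.4)(286 − 387.8) + 18.3 = 15.58
anchor → Version 2 (Population Q): y = (97.2/1.9)(15.58 − 15.8) + 422.1 = 410.8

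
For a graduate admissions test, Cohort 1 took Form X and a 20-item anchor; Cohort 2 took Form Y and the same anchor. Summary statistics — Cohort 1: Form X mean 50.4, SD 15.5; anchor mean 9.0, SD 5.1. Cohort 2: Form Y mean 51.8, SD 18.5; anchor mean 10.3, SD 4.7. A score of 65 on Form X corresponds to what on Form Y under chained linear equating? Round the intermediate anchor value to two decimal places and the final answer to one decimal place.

65.6

Form X → anchor (Cohort 1): v = (5.1/15.5)(65 − 50.4) + 9.0 = 13.80
anchor → Form Y (Cohort 2): y = (18.5/4.7)(13.80 − 10.3) + 51.8 = 65.6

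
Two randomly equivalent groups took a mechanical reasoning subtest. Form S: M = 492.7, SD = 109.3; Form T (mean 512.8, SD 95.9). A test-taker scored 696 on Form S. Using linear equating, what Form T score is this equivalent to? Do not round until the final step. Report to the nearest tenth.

Linear equating: y = (SD_Y/SD_X)(x − M_X) + M_Y
y = (95.9/109.3)(696 − 492.7) + 512.8
y = 0.877402 × 203.3 + 512.8 = 178.3758 + 512.8 = 691.2

691.2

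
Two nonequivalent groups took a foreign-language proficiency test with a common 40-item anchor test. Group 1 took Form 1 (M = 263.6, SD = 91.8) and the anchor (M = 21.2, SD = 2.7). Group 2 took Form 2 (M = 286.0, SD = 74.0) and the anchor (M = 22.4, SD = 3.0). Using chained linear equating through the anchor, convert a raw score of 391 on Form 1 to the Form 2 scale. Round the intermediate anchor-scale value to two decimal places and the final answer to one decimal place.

Form 1 → anchor (Group 1): v = (2.7/91.8)(391 − 263.6) + 21.2 = 24.95
anchor → Form 2 (Group 2): y = (74.0/3.0)(24.95 − 22.4) + 286.0 = 348.9

348.9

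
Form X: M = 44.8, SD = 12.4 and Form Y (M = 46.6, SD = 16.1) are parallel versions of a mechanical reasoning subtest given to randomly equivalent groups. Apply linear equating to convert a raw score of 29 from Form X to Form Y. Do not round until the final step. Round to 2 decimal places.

Linear equating: y = (SD_Y/SD_X)(x − M_X) + M_Y
y = (16.1/12.4)(29 − 44.8) + 46.6
y = 1.298387 × -15.8 + 46.6 = -20.5145 + 46.6 = 26.09

26.09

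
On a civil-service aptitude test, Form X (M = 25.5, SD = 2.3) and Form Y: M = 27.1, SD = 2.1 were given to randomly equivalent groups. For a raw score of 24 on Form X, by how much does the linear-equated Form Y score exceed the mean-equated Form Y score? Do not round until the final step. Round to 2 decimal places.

0.13

Mean-equated: 24 + (27.1 − 25.5) = 25.60
Linear-equated: (2.1/2.3)(24 − 25.5) + 27.1 = 25.730
Difference = 25.730 − 25.60 = 0.13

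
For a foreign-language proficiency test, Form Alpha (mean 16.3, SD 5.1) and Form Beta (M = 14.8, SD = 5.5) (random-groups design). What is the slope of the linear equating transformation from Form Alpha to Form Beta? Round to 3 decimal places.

1.078

A = SD_Y / SD_X = 5.5 / 5.1 = 1.078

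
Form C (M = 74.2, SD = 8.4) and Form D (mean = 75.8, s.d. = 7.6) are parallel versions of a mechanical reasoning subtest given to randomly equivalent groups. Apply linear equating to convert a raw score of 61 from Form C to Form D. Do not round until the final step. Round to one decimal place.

63.9

Linear equating: y = (SD_Y/SD_X)(x − M_X) + M_Y
y = (7.6/8.4)(61 − 74.2) + 75.8
y = 0.904762 × -13.2 + 75.8 = -11.9429 + 75.8 = 63.9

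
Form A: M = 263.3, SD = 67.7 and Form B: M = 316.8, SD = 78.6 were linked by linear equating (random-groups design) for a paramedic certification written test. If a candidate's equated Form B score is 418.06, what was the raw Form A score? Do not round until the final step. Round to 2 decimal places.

350.52

Invert y = (SD_Y/SD_X)(x − M_X) + M_Y:
x = (SD_X/SD_Y)(y − M_Y) + M_X = (67.7/78.6)(418.06 − 316.8) + 263.3
x = 0.861323 × 101.260 + 263.3 = 350.52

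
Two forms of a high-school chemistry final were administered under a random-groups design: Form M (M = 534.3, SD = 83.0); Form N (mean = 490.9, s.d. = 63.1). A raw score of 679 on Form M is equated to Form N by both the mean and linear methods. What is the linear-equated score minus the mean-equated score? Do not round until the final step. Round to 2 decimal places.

-34.69

Mean-equated: 679 + (490.9 − 534.3) = 635.60
Linear-equated: (63.1/83.0)(679 − 534.3) + 490.9 = 600.907
Difference = 600.907 − 635.60 = -34.69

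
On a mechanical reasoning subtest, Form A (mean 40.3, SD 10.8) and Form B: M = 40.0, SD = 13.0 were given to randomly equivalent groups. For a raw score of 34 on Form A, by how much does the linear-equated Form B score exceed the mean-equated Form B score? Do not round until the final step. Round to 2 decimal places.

-1.28

Mean-equated: 34 + (40.0 − 40.3) = 33.70
Linear-equated: (13.0/10.8)(34 − 40.3) + 40.0 = 32.417
Difference = 32.417 − 33.70 = -1.28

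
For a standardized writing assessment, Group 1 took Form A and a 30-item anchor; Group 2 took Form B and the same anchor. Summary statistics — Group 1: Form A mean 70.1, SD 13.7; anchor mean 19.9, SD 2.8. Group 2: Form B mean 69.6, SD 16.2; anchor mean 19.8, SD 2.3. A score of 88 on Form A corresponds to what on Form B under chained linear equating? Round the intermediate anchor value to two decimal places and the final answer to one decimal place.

96.1

Form A → anchor (Group 1): v = (2.8/13.7)(88 − 70.1) + 19.9 = 23.56
anchor → Form B (Group 2): y = (16.2/2.3)(23.56 − 19.8) + 69.6 = 96.1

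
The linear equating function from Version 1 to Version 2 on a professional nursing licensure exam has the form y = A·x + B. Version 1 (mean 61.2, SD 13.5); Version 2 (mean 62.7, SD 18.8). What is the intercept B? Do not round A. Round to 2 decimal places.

-22.53

A = SD_Y / SD_X = 18.8 / 13.5 = 1.392593
B = M_Y − A·M_X = 62.7 − 1.392593 × 61.2 = -22.53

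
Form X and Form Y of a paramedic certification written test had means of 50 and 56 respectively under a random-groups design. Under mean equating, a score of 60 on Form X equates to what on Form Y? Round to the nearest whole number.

Mean equating: y = x + (M_Y − M_X) = 60 + (56 − 50) = 66

66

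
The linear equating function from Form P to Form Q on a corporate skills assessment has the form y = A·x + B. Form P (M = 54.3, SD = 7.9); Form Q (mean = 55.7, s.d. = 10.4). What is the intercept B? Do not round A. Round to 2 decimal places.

-15.78

A = SD_Y / SD_X = 10.4 / 7.9 = 1.316456
B = M_Y − A·M_X = 55.7 − 1.316456 × 54.3 = -15.78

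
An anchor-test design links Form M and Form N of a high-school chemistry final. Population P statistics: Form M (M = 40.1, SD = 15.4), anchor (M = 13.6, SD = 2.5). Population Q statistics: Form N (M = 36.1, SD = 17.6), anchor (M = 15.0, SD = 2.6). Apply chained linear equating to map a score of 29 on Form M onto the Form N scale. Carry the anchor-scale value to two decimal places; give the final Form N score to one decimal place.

Form M → anchor (Population P): v = (2.5/15.4)(29 − 40.1) + 13.6 = 11.80
anchor → Form N (Population Q): y = (17.6/2.6)(11.80 − 15.0) + 36.1 = 14.4

14.4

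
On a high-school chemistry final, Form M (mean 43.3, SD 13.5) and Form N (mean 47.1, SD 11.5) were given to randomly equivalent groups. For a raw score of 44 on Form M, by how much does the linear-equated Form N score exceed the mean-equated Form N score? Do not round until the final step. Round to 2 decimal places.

-0.10

Mean-equated: 44 + (47.1 − 43.3) = 47.80
Linear-equated: (11.5/13.5)(44 − 43.3) + 47.1 = 47.696
Difference = 47.696 − 47.80 = -0.10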